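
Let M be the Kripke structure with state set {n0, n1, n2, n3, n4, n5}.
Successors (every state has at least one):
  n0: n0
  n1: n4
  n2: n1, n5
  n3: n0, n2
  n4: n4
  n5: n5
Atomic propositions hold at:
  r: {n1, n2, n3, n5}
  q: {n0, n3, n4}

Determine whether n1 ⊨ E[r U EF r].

EF r: least fixpoint, start Z0 = {n1, n2, n3, n5}, add states with some successor in Z. Already a fixed point.
Sat(EF r) = {n1, n2, n3, n5}
E[r U EF r]: least fixpoint, start Z0 = Sat(EF r) = {n1, n2, n3, n5}, add states in Sat(r) with some successor in Z. Already a fixed point.
Sat(E[r U EF r]) = {n1, n2, n3, n5}
n1 ∈ Sat(E[r U EF r]) = {n1, n2, n3, n5}, so the formula holds at n1.

Yes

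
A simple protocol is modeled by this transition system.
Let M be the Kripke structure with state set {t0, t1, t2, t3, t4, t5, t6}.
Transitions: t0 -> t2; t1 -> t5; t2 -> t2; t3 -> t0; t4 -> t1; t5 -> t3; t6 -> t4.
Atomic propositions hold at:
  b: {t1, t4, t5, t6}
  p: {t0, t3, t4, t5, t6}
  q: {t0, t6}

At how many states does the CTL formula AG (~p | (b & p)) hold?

1

Sat(~p) = {t1, t2}
Sat(b & p) = {t4, t5, t6}
Sat(~p | (b & p)) = {t1, t2, t4, t5, t6}
AG (~p | (b & p)): greatest fixpoint, start Z0 = {t1, t2, t4, t5, t6}, keep only states in Sat with every successor in Z. Z1 = {t1, t2, t4, t6}; Z2 = {t2, t4, t6}; Z3 = {t2, t6}; Z4 = {t2}; fixed.
Sat(AG (~p | (b & p))) = {t2}
|Sat(AG (~p | (b & p)))| = |{t2}| = 1.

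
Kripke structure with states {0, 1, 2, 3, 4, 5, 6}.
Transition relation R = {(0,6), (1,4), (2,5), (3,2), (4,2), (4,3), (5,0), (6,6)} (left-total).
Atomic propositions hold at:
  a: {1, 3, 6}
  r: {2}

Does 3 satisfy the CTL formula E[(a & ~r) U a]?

Sat(~r) = {0, 1, 3, 4, 5, 6}
Sat(a & ~r) = {1, 3, 6}
E[(a & ~r) U a]: least fixpoint, start Z0 = Sat(a) = {1, 3, 6}, add states in Sat(a & ~r) with some successor in Z. Already a fixed point.
Sat(E[(a & ~r) U a]) = {1, 3, 6}
3 ∈ Sat(E[(a & ~r) U a]) = {1, 3, 6}, so the formula holds at 3.

Yes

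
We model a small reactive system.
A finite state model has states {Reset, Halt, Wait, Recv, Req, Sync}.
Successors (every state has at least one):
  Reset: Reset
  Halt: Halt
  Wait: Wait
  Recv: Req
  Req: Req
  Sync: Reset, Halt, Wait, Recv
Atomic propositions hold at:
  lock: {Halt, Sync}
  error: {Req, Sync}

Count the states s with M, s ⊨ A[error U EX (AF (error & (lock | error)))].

3

Sat(lock | error) = {Halt, Req, Sync}
Sat(error & (lock | error)) = {Req, Sync}
AF (error & (lock | error)): least fixpoint, start Z0 = {Req, Sync}, add states with every successor in Z. Z1 = {Recv, Req, Sync}; fixed.
Sat(AF (error & (lock | error))) = {Recv, Req, Sync}
Sat(EX (AF (error & (lock | error)))) = {s : some successor in {Recv, Req, Sync}} = {Recv, Req, Sync}
A[error U EX (AF (error & (lock | error)))]: least fixpoint, start Z0 = Sat(EX (AF (error & (lock | error)))) = {Recv, Req, Sync}, add states in Sat(error) with every successor in Z. Already a fixed point.
Sat(A[error U EX (AF (error & (lock | error)))]) = {Recv, Req, Sync}
|Sat(A[error U EX (AF (error & (lock | error)))])| = |{Recv, Req, Sync}| = 3.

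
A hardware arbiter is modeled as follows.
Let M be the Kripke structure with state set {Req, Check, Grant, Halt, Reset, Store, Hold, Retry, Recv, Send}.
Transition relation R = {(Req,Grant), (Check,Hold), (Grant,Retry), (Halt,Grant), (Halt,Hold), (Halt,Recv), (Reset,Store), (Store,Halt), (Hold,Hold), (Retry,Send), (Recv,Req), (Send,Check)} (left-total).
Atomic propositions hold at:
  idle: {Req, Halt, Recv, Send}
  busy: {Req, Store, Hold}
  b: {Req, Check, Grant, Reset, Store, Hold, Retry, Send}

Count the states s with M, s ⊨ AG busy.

AG busy: greatest fixpoint, start Z0 = {Req, Store, Hold}, keep only states in Sat with every successor in Z. Z1 = {Hold}; fixed.
Sat(AG busy) = {Hold}
|Sat(AG busy)| = |{Hold}| = 1.

1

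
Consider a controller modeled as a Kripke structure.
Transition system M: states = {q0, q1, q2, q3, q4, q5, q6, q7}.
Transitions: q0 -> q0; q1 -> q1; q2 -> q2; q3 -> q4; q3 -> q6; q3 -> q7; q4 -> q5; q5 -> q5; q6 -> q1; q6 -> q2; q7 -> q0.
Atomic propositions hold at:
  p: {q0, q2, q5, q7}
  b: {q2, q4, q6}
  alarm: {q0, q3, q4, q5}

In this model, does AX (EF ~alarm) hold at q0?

No

Sat(~alarm) = {q1, q2, q6, q7}
EF ~alarm: least fixpoint, start Z0 = {q1, q2, q6, q7}, add states with some successor in Z. Z1 = {q1, q2, q3, q6, q7}; fixed.
Sat(EF ~alarm) = {q1, q2, q3, q6, q7}
Sat(AX (EF ~alarm)) = {s : every successor in {q1, q2, q3, q6, q7}} = {q1, q2, q6}
q0 ∉ Sat(AX (EF ~alarm)) = {q1, q2, q6}, so the formula does not hold at q0.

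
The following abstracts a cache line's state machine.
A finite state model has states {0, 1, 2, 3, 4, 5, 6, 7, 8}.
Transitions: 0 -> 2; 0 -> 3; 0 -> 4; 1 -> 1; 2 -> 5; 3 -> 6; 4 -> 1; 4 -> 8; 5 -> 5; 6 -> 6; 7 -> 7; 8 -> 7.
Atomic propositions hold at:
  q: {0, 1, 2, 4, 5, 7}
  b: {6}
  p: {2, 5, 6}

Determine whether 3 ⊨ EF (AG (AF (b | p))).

Sat(b | p) = {2, 5, 6}
AF (b | p): least fixpoint, start Z0 = {2, 5, 6}, add states with every successor in Z. Z1 = {2, 3, 5, 6}; fixed.
Sat(AF (b | p)) = {2, 3, 5, 6}
AG (AF (b | p)): greatest fixpoint, start Z0 = {2, 3, 5, 6}, keep only states in Sat with every successor in Z. Already a fixed point.
Sat(AG (AF (b | p))) = {2, 3, 5, 6}
EF (AG (AF (b | p))): least fixpoint, start Z0 = {2, 3, 5, 6}, add states with some successor in Z. Z1 = {0, 2, 3, 5, 6}; fixed.
Sat(EF (AG (AF (b | p)))) = {0, 2, 3, 5, 6}
3 ∈ Sat(EF (AG (AF (b | p)))) = {0, 2, 3, 5, 6}, so the formula holds at 3.

Yes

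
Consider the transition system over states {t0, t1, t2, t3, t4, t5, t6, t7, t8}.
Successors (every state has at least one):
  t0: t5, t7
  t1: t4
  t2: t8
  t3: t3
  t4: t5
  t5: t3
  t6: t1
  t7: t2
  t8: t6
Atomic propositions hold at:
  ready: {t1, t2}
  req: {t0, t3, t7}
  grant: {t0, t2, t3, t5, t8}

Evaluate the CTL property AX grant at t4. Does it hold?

Sat(AX grant) = {s : every successor in {t0, t2, t3, t5, t8}} = {t2, t3, t4, t5, t7}
t4 ∈ Sat(AX grant) = {t2, t3, t4, t5, t7}, so the formula holds at t4.

Yes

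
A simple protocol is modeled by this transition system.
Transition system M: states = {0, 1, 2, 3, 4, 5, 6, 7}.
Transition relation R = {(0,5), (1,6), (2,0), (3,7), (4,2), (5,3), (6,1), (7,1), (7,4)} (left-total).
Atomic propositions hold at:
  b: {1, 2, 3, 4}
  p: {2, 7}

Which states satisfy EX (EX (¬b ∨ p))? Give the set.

{2, 4, 5, 6, 7}

Sat(¬b) = {0, 5, 6, 7}
Sat(¬b ∨ p) = {0, 2, 5, 6, 7}
Sat(EX (¬b ∨ p)) = {s : some successor in {0, 2, 5, 6, 7}} = {0, 1, 2, 3, 4}
Sat(EX (EX (¬b ∨ p))) = {s : some successor in {0, 1, 2, 3, 4}} = {2, 4, 5, 6, 7}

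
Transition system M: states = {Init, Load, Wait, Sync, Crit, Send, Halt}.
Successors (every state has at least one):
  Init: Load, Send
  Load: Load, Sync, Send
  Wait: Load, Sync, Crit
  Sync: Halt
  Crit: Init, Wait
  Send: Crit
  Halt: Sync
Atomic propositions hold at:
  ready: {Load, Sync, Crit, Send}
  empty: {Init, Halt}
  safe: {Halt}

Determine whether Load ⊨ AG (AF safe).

No

AF safe: least fixpoint, start Z0 = {Halt}, add states with every successor in Z. Z1 = {Sync, Halt}; fixed.
Sat(AF safe) = {Sync, Halt}
AG (AF safe): greatest fixpoint, start Z0 = {Sync, Halt}, keep only states in Sat with every successor in Z. Already a fixed point.
Sat(AG (AF safe)) = {Sync, Halt}
Load ∉ Sat(AG (AF safe)) = {Sync, Halt}, so the formula does not hold at Load.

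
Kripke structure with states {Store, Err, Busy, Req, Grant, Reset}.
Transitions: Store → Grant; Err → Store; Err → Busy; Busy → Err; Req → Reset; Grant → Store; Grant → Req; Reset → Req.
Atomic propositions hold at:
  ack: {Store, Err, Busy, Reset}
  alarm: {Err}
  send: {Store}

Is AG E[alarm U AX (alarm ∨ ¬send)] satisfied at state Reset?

Yes

Sat(¬send) = {Err, Busy, Req, Grant, Reset}
Sat(alarm ∨ ¬send) = {Err, Busy, Req, Grant, Reset}
Sat(AX (alarm ∨ ¬send)) = {s : every successor in {Err, Busy, Req, Grant, Reset}} = {Store, Busy, Req, Reset}
E[alarm U AX (alarm ∨ ¬send)]: least fixpoint, start Z0 = Sat(AX (alarm ∨ ¬send)) = {Store, Busy, Req, Reset}, add states in Sat(alarm) with some successor in Z. Z1 = {Store, Err, Busy, Req, Reset}; fixed.
Sat(E[alarm U AX (alarm ∨ ¬send)]) = {Store, Err, Busy, Req, Reset}
AG E[alarm U AX (alarm ∨ ¬send)]: greatest fixpoint, start Z0 = {Store, Err, Busy, Req, Reset}, keep only states in Sat with every successor in Z. Z1 = {Err, Busy, Req, Reset}; Z2 = {Busy, Req, Reset}; Z3 = {Req, Reset}; fixed.
Sat(AG E[alarm U AX (alarm ∨ ¬send)]) = {Req, Reset}
Reset ∈ Sat(AG E[alarm U AX (alarm ∨ ¬send)]) = {Req, Reset}, so the formula holds at Reset.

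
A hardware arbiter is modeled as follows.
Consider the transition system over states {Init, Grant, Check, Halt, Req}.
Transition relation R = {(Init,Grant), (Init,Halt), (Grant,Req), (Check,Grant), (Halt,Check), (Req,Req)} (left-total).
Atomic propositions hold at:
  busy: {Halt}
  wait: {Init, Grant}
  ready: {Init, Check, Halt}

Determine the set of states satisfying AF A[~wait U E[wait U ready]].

Sat(~wait) = {Check, Halt, Req}
E[wait U ready]: least fixpoint, start Z0 = Sat(ready) = {Init, Check, Halt}, add states in Sat(wait) with some successor in Z. Already a fixed point.
Sat(E[wait U ready]) = {Init, Check, Halt}
A[~wait U E[wait U ready]]: least fixpoint, start Z0 = Sat(E[wait U ready]) = {Init, Check, Halt}, add states in Sat(~wait) with every successor in Z. Already a fixed point.
Sat(A[~wait U E[wait U ready]]) = {Init, Check, Halt}
AF A[~wait U E[wait U ready]]: least fixpoint, start Z0 = {Init, Check, Halt}, add states with every successor in Z. Already a fixed point.
Sat(AF A[~wait U E[wait U ready]]) = {Init, Check, Halt}

{Init, Check, Halt}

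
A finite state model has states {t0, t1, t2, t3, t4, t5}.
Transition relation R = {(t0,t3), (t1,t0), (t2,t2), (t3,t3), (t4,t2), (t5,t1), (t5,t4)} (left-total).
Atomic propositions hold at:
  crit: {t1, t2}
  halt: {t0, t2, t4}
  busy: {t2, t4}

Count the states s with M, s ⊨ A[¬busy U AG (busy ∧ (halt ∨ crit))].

2

Sat(¬busy) = {t0, t1, t3, t5}
Sat(halt ∨ crit) = {t0, t1, t2, t4}
Sat(busy ∧ (halt ∨ crit)) = {t2, t4}
AG (busy ∧ (halt ∨ crit)): greatest fixpoint, start Z0 = {t2, t4}, keep only states in Sat with every successor in Z. Already a fixed point.
Sat(AG (busy ∧ (halt ∨ crit))) = {t2, t4}
A[¬busy U AG (busy ∧ (halt ∨ crit))]: least fixpoint, start Z0 = Sat(AG (busy ∧ (halt ∨ crit))) = {t2, t4}, add states in Sat(¬busy) with every successor in Z. Already a fixed point.
Sat(A[¬busy U AG (busy ∧ (halt ∨ crit))]) = {t2, t4}
|Sat(A[¬busy U AG (busy ∧ (halt ∨ crit))])| = |{t2, t4}| = 2.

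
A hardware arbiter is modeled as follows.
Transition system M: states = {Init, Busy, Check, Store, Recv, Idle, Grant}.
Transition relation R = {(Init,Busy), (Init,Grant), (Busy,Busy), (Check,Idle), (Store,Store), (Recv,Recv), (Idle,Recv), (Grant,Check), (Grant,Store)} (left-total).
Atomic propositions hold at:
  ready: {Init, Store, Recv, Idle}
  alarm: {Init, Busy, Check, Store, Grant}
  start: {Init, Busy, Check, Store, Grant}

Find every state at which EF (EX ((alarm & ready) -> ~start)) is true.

Sat(alarm & ready) = {Init, Store}
Sat(~start) = {Recv, Idle}
Sat((alarm & ready) -> ~start) = {Busy, Check, Recv, Idle, Grant}
Sat(EX ((alarm & ready) -> ~start)) = {s : some successor in {Busy, Check, Recv, Idle, Grant}} = {Init, Busy, Check, Recv, Idle, Grant}
EF (EX ((alarm & ready) -> ~start)): least fixpoint, start Z0 = {Init, Busy, Check, Recv, Idle, Grant}, add states with some successor in Z. Already a fixed point.
Sat(EF (EX ((alarm & ready) -> ~start))) = {Init, Busy, Check, Recv, Idle, Grant}

{Init, Busy, Check, Recv, Idle, Grant}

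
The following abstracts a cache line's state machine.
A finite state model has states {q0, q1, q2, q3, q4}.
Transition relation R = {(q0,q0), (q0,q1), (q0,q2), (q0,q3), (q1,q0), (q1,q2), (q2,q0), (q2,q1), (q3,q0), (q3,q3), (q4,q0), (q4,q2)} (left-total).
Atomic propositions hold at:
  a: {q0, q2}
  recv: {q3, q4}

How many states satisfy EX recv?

Sat(EX recv) = {s : some successor in {q3, q4}} = {q0, q3}
|Sat(EX recv)| = |{q0, q3}| = 2.

2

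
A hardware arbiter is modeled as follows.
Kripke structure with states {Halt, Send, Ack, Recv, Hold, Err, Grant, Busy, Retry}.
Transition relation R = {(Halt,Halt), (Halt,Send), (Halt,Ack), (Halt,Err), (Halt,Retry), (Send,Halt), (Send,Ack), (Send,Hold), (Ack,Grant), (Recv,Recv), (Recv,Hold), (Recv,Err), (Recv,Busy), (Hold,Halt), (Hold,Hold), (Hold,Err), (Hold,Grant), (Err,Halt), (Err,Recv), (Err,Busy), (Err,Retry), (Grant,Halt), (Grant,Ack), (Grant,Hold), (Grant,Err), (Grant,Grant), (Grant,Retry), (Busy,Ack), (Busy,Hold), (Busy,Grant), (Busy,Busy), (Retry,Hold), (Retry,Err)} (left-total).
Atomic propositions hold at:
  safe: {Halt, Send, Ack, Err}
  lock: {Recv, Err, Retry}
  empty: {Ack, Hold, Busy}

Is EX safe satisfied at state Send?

Yes

Sat(EX safe) = {s : some successor in {Halt, Send, Ack, Err}} = {Halt, Send, Recv, Hold, Err, Grant, Busy, Retry}
Send ∈ Sat(EX safe) = {Halt, Send, Recv, Hold, Err, Grant, Busy, Retry}, so the formula holds at Send.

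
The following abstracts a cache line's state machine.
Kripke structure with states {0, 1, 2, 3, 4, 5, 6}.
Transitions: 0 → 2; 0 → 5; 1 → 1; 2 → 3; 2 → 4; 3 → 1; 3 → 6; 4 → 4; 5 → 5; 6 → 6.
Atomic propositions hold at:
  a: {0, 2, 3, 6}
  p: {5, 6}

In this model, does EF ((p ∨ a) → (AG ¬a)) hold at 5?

Sat(p ∨ a) = {0, 2, 3, 5, 6}
Sat(¬a) = {1, 4, 5}
AG ¬a: greatest fixpoint, start Z0 = {1, 4, 5}, keep only states in Sat with every successor in Z. Already a fixed point.
Sat(AG ¬a) = {1, 4, 5}
Sat((p ∨ a) → (AG ¬a)) = {1, 4, 5}
EF ((p ∨ a) → (AG ¬a)): least fixpoint, start Z0 = {1, 4, 5}, add states with some successor in Z. Z1 = {0, 1, 2, 3, 4, 5}; fixed.
Sat(EF ((p ∨ a) → (AG ¬a))) = {0, 1, 2, 3, 4, 5}
5 ∈ Sat(EF ((p ∨ a) → (AG ¬a))) = {0, 1, 2, 3, 4, 5}, so the formula holds at 5.

Yes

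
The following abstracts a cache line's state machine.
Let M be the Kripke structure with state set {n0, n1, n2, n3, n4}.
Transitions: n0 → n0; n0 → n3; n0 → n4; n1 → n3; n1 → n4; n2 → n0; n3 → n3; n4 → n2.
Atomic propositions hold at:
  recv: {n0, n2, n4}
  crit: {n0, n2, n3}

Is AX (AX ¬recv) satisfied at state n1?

Sat(¬recv) = {n1, n3}
Sat(AX ¬recv) = {s : every successor in {n1, n3}} = {n3}
Sat(AX (AX ¬recv)) = {s : every successor in {n3}} = {n3}
n1 ∉ Sat(AX (AX ¬recv)) = {n3}, so the formula does not hold at n1.

No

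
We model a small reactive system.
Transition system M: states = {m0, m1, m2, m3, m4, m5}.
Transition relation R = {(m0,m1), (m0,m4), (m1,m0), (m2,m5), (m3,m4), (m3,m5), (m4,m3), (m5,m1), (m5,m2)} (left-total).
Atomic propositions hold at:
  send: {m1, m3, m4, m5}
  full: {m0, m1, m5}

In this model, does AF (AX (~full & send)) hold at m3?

Sat(~full) = {m2, m3, m4}
Sat(~full & send) = {m3, m4}
Sat(AX (~full & send)) = {s : every successor in {m3, m4}} = {m4}
AF (AX (~full & send)): least fixpoint, start Z0 = {m4}, add states with every successor in Z. Already a fixed point.
Sat(AF (AX (~full & send))) = {m4}
m3 ∉ Sat(AF (AX (~full & send))) = {m4}, so the formula does not hold at m3.

No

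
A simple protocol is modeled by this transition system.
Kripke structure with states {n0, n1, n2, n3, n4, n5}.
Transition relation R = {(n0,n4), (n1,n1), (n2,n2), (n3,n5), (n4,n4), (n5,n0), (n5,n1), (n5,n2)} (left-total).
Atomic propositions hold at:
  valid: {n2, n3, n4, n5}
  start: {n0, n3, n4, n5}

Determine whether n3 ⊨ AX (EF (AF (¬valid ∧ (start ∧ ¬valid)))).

Yes

Sat(¬valid) = {n0, n1}
Sat(start ∧ ¬valid) = {n0}
Sat(¬valid ∧ (start ∧ ¬valid)) = {n0}
AF (¬valid ∧ (start ∧ ¬valid)): least fixpoint, start Z0 = {n0}, add states with every successor in Z. Already a fixed point.
Sat(AF (¬valid ∧ (start ∧ ¬valid))) = {n0}
EF (AF (¬valid ∧ (start ∧ ¬valid))): least fixpoint, start Z0 = {n0}, add states with some successor in Z. Z1 = {n0, n5}; Z2 = {n0, n3, n5}; fixed.
Sat(EF (AF (¬valid ∧ (start ∧ ¬valid)))) = {n0, n3, n5}
Sat(AX (EF (AF (¬valid ∧ (start ∧ ¬valid))))) = {s : every successor in {n0, n3, n5}} = {n3}
n3 ∈ Sat(AX (EF (AF (¬valid ∧ (start ∧ ¬valid))))) = {n3}, so the formula holds at n3.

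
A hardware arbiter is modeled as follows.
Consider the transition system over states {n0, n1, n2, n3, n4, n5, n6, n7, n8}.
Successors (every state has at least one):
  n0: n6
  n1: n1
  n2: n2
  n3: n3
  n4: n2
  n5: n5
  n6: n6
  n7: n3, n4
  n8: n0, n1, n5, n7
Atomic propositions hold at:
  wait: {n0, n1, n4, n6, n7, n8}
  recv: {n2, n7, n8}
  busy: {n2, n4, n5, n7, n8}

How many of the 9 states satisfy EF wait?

6

EF wait: least fixpoint, start Z0 = {n0, n1, n4, n6, n7, n8}, add states with some successor in Z. Already a fixed point.
Sat(EF wait) = {n0, n1, n4, n6, n7, n8}
|Sat(EF wait)| = |{n0, n1, n4, n6, n7, n8}| = 6.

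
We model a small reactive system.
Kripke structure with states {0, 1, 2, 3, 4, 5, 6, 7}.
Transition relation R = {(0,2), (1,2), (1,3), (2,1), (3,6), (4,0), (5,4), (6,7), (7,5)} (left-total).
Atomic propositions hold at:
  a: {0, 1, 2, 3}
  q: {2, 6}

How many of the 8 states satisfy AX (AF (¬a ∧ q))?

1

Sat(¬a) = {4, 5, 6, 7}
Sat(¬a ∧ q) = {6}
AF (¬a ∧ q): least fixpoint, start Z0 = {6}, add states with every successor in Z. Z1 = {3, 6}; fixed.
Sat(AF (¬a ∧ q)) = {3, 6}
Sat(AX (AF (¬a ∧ q))) = {s : every successor in {3, 6}} = {3}
|Sat(AX (AF (¬a ∧ q)))| = |{3}| = 1.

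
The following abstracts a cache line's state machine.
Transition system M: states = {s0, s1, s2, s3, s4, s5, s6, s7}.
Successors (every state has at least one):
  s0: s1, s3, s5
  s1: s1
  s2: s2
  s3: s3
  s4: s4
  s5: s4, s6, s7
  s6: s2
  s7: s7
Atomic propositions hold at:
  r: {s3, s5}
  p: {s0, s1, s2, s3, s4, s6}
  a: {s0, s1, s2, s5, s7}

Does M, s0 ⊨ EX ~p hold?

Yes

Sat(~p) = {s5, s7}
Sat(EX ~p) = {s : some successor in {s5, s7}} = {s0, s5, s7}
s0 ∈ Sat(EX ~p) = {s0, s5, s7}, so the formula holds at s0.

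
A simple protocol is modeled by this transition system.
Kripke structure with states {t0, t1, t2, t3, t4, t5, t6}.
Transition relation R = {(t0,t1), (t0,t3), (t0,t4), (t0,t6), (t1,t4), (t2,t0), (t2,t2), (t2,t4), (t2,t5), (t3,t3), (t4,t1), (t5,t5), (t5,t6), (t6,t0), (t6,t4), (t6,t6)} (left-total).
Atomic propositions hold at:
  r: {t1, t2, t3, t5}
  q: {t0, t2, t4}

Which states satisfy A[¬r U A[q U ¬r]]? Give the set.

{t0, t4, t6}

Sat(¬r) = {t0, t4, t6}
A[q U ¬r]: least fixpoint, start Z0 = Sat(¬r) = {t0, t4, t6}, add states in Sat(q) with every successor in Z. Already a fixed point.
Sat(A[q U ¬r]) = {t0, t4, t6}
A[¬r U A[q U ¬r]]: least fixpoint, start Z0 = Sat(A[q U ¬r]) = {t0, t4, t6}, add states in Sat(¬r) with every successor in Z. Already a fixed point.
Sat(A[¬r U A[q U ¬r]]) = {t0, t4, t6}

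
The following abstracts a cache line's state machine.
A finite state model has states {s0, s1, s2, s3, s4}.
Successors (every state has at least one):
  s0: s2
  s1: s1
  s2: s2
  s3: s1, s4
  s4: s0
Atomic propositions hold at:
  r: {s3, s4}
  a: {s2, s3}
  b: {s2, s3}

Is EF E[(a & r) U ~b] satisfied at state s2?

Sat(a & r) = {s3}
Sat(~b) = {s0, s1, s4}
E[(a & r) U ~b]: least fixpoint, start Z0 = Sat(~b) = {s0, s1, s4}, add states in Sat(a & r) with some successor in Z. Z1 = {s0, s1, s3, s4}; fixed.
Sat(E[(a & r) U ~b]) = {s0, s1, s3, s4}
EF E[(a & r) U ~b]: least fixpoint, start Z0 = {s0, s1, s3, s4}, add states with some successor in Z. Already a fixed point.
Sat(EF E[(a & r) U ~b]) = {s0, s1, s3, s4}
s2 ∉ Sat(EF E[(a & r) U ~b]) = {s0, s1, s3, s4}, so the formula does not hold at s2.

No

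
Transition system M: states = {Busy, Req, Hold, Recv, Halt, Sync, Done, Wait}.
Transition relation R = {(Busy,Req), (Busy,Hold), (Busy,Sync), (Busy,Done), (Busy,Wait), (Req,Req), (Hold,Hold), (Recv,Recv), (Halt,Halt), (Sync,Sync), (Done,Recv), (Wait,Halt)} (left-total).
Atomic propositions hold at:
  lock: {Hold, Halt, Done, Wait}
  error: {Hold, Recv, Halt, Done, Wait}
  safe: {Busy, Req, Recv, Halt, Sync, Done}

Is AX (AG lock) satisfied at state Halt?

AG lock: greatest fixpoint, start Z0 = {Hold, Halt, Done, Wait}, keep only states in Sat with every successor in Z. Z1 = {Hold, Halt, Wait}; fixed.
Sat(AG lock) = {Hold, Halt, Wait}
Sat(AX (AG lock)) = {s : every successor in {Hold, Halt, Wait}} = {Hold, Halt, Wait}
Halt ∈ Sat(AX (AG lock)) = {Hold, Halt, Wait}, so the formula holds at Halt.

Yes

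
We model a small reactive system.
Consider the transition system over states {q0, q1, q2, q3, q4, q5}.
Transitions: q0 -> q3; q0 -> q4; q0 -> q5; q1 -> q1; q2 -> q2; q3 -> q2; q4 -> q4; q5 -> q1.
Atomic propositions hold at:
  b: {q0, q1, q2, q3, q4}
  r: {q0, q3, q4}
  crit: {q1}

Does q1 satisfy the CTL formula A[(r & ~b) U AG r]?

No

Sat(~b) = {q5}
Sat(r & ~b) = ∅
AG r: greatest fixpoint, start Z0 = {q0, q3, q4}, keep only states in Sat with every successor in Z. Z1 = {q4}; fixed.
Sat(AG r) = {q4}
A[(r & ~b) U AG r]: least fixpoint, start Z0 = Sat(AG r) = {q4}, add states in Sat(r & ~b) with every successor in Z. Already a fixed point.
Sat(A[(r & ~b) U AG r]) = {q4}
q1 ∉ Sat(A[(r & ~b) U AG r]) = {q4}, so the formula does not hold at q1.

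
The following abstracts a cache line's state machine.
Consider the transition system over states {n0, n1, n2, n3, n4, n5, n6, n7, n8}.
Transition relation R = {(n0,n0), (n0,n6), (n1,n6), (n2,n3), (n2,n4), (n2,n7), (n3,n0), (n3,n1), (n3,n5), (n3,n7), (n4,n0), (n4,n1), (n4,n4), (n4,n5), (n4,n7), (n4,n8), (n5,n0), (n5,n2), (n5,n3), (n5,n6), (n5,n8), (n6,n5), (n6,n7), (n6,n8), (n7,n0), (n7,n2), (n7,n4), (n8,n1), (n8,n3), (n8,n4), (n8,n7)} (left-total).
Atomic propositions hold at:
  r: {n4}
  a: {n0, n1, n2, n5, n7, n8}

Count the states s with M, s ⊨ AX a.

Sat(AX a) = {s : every successor in {n0, n1, n2, n5, n7, n8}} = {n3, n6}
|Sat(AX a)| = |{n3, n6}| = 2.

2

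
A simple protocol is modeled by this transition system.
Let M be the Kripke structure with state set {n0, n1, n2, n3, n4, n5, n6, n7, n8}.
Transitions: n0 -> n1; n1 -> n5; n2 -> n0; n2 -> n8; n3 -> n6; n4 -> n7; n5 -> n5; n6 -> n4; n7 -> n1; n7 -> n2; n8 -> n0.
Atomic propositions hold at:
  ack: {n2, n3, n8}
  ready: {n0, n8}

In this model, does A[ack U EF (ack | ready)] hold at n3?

Yes

Sat(ack | ready) = {n0, n2, n3, n8}
EF (ack | ready): least fixpoint, start Z0 = {n0, n2, n3, n8}, add states with some successor in Z. Z1 = {n0, n2, n3, n7, n8}; Z2 = {n0, n2, n3, n4, n7, n8}; Z3 = {n0, n2, n3, n4, n6, n7, n8}; fixed.
Sat(EF (ack | ready)) = {n0, n2, n3, n4, n6, n7, n8}
A[ack U EF (ack | ready)]: least fixpoint, start Z0 = Sat(EF (ack | ready)) = {n0, n2, n3, n4, n6, n7, n8}, add states in Sat(ack) with every successor in Z. Already a fixed point.
Sat(A[ack U EF (ack | ready)]) = {n0, n2, n3, n4, n6, n7, n8}
n3 ∈ Sat(A[ack U EF (ack | ready)]) = {n0, n2, n3, n4, n6, n7, n8}, so the formula holds at n3.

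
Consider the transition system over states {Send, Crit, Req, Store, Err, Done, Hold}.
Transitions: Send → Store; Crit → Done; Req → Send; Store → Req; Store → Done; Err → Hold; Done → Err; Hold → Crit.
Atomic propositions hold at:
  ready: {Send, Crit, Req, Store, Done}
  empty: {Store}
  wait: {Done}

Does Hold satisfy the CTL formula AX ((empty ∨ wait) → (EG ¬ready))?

Yes

Sat(empty ∨ wait) = {Store, Done}
Sat(¬ready) = {Err, Hold}
EG ¬ready: greatest fixpoint, start Z0 = {Err, Hold}, keep only states in Sat with some successor in Z. Z1 = {Err}; Z2 = ∅; fixed.
Sat(EG ¬ready) = ∅
Sat((empty ∨ wait) → (EG ¬ready)) = {Send, Crit, Req, Err, Hold}
Sat(AX ((empty ∨ wait) → (EG ¬ready))) = {s : every successor in {Send, Crit, Req, Err, Hold}} = {Req, Err, Done, Hold}
Hold ∈ Sat(AX ((empty ∨ wait) → (EG ¬ready))) = {Req, Err, Done, Hold}, so the formula holds at Hold.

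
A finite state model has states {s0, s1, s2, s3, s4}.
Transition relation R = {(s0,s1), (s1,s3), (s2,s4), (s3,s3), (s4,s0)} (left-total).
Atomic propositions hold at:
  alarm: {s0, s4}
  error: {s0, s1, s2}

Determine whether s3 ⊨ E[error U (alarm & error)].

No

Sat(alarm & error) = {s0}
E[error U (alarm & error)]: least fixpoint, start Z0 = Sat((alarm & error)) = {s0}, add states in Sat(error) with some successor in Z. Already a fixed point.
Sat(E[error U (alarm & error)]) = {s0}
s3 ∉ Sat(E[error U (alarm & error)]) = {s0}, so the formula does not hold at s3.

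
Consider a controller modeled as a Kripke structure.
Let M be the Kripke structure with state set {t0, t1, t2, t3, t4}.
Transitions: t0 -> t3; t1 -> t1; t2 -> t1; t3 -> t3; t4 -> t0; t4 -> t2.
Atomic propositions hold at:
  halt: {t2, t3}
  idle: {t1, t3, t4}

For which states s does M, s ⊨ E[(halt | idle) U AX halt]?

{t0, t3, t4}

Sat(halt | idle) = {t1, t2, t3, t4}
Sat(AX halt) = {s : every successor in {t2, t3}} = {t0, t3}
E[(halt | idle) U AX halt]: least fixpoint, start Z0 = Sat(AX halt) = {t0, t3}, add states in Sat(halt | idle) with some successor in Z. Z1 = {t0, t3, t4}; fixed.
Sat(E[(halt | idle) U AX halt]) = {t0, t3, t4}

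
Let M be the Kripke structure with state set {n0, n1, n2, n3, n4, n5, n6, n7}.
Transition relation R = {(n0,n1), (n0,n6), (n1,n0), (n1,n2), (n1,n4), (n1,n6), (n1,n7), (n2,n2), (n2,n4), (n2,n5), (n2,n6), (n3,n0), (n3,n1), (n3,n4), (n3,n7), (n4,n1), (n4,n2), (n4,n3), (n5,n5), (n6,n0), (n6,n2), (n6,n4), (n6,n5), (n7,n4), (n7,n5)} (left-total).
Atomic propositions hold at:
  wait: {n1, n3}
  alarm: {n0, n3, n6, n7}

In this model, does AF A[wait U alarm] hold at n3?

Yes

A[wait U alarm]: least fixpoint, start Z0 = Sat(alarm) = {n0, n3, n6, n7}, add states in Sat(wait) with every successor in Z. Already a fixed point.
Sat(A[wait U alarm]) = {n0, n3, n6, n7}
AF A[wait U alarm]: least fixpoint, start Z0 = {n0, n3, n6, n7}, add states with every successor in Z. Already a fixed point.
Sat(AF A[wait U alarm]) = {n0, n3, n6, n7}
n3 ∈ Sat(AF A[wait U alarm]) = {n0, n3, n6, n7}, so the formula holds at n3.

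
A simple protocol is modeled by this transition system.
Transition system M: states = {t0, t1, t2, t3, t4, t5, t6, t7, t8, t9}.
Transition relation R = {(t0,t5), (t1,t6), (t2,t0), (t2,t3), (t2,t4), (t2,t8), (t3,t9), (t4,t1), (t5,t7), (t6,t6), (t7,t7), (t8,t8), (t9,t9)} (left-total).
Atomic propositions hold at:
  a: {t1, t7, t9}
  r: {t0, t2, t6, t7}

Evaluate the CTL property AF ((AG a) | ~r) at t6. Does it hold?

No

AG a: greatest fixpoint, start Z0 = {t1, t7, t9}, keep only states in Sat with every successor in Z. Z1 = {t7, t9}; fixed.
Sat(AG a) = {t7, t9}
Sat(~r) = {t1, t3, t4, t5, t8, t9}
Sat((AG a) | ~r) = {t1, t3, t4, t5, t7, t8, t9}
AF ((AG a) | ~r): least fixpoint, start Z0 = {t1, t3, t4, t5, t7, t8, t9}, add states with every successor in Z. Z1 = {t0, t1, t3, t4, t5, t7, t8, t9}; Z2 = {t0, t1, t2, t3, t4, t5, t7, t8, t9}; fixed.
Sat(AF ((AG a) | ~r)) = {t0, t1, t2, t3, t4, t5, t7, t8, t9}
t6 ∉ Sat(AF ((AG a) | ~r)) = {t0, t1, t2, t3, t4, t5, t7, t8, t9}, so the formula does not hold at t6.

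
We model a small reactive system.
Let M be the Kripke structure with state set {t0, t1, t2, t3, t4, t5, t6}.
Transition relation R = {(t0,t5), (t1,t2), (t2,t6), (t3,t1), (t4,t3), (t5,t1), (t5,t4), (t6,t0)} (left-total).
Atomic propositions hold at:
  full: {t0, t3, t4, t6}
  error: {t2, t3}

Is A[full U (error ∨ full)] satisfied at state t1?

No

Sat(error ∨ full) = {t0, t2, t3, t4, t6}
A[full U (error ∨ full)]: least fixpoint, start Z0 = Sat((error ∨ full)) = {t0, t2, t3, t4, t6}, add states in Sat(full) with every successor in Z. Already a fixed point.
Sat(A[full U (error ∨ full)]) = {t0, t2, t3, t4, t6}
t1 ∉ Sat(A[full U (error ∨ full)]) = {t0, t2, t3, t4, t6}, so the formula does not hold at t1.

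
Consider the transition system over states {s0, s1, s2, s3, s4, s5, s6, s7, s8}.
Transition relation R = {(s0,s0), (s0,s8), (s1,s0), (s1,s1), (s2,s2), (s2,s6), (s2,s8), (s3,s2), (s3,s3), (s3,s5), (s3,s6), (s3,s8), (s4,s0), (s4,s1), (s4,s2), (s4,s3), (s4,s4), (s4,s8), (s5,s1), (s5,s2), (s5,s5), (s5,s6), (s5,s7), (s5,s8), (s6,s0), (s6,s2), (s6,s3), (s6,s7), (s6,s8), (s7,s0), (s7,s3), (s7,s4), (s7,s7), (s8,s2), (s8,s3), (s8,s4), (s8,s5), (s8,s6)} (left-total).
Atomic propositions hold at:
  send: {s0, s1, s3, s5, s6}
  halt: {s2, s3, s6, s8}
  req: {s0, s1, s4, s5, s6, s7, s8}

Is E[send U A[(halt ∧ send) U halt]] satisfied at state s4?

No

Sat(halt ∧ send) = {s3, s6}
A[(halt ∧ send) U halt]: least fixpoint, start Z0 = Sat(halt) = {s2, s3, s6, s8}, add states in Sat(halt ∧ send) with every successor in Z. Already a fixed point.
Sat(A[(halt ∧ send) U halt]) = {s2, s3, s6, s8}
E[send U A[(halt ∧ send) U halt]]: least fixpoint, start Z0 = Sat(A[(halt ∧ send) U halt]) = {s2, s3, s6, s8}, add states in Sat(send) with some successor in Z. Z1 = {s0, s2, s3, s5, s6, s8}; Z2 = {s0, s1, s2, s3, s5, s6, s8}; fixed.
Sat(E[send U A[(halt ∧ send) U halt]]) = {s0, s1, s2, s3, s5, s6, s8}
s4 ∉ Sat(E[send U A[(halt ∧ send) U halt]]) = {s0, s1, s2, s3, s5, s6, s8}, so the formula does not hold at s4.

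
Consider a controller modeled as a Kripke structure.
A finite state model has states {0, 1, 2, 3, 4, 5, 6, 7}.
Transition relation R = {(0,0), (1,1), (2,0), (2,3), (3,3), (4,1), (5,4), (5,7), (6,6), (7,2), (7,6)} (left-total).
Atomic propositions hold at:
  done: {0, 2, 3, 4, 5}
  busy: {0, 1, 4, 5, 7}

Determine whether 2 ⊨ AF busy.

AF busy: least fixpoint, start Z0 = {0, 1, 4, 5, 7}, add states with every successor in Z. Already a fixed point.
Sat(AF busy) = {0, 1, 4, 5, 7}
2 ∉ Sat(AF busy) = {0, 1, 4, 5, 7}, so the formula does not hold at 2.

No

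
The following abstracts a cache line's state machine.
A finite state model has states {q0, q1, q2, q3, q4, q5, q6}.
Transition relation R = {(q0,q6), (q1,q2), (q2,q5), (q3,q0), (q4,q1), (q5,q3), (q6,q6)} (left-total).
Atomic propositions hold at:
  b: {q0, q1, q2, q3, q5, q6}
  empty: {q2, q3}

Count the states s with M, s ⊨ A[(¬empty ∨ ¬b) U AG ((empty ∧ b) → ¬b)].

Sat(¬empty) = {q0, q1, q4, q5, q6}
Sat(¬b) = {q4}
Sat(¬empty ∨ ¬b) = {q0, q1, q4, q5, q6}
Sat(empty ∧ b) = {q2, q3}
Sat((empty ∧ b) → ¬b) = {q0, q1, q4, q5, q6}
AG ((empty ∧ b) → ¬b): greatest fixpoint, start Z0 = {q0, q1, q4, q5, q6}, keep only states in Sat with every successor in Z. Z1 = {q0, q4, q6}; Z2 = {q0, q6}; fixed.
Sat(AG ((empty ∧ b) → ¬b)) = {q0, q6}
A[(¬empty ∨ ¬b) U AG ((empty ∧ b) → ¬b)]: least fixpoint, start Z0 = Sat(AG ((empty ∧ b) → ¬b)) = {q0, q6}, add states in Sat(¬empty ∨ ¬b) with every successor in Z. Already a fixed point.
Sat(A[(¬empty ∨ ¬b) U AG ((empty ∧ b) → ¬b)]) = {q0, q6}
|Sat(A[(¬empty ∨ ¬b) U AG ((empty ∧ b) → ¬b)])| = |{q0, q6}| = 2.

2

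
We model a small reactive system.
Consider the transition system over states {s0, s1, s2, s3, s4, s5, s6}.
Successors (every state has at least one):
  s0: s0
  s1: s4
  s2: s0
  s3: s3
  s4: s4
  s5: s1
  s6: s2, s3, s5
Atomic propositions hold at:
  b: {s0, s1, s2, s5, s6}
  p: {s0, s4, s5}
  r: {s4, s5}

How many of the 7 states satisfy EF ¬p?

Sat(¬p) = {s1, s2, s3, s6}
EF ¬p: least fixpoint, start Z0 = {s1, s2, s3, s6}, add states with some successor in Z. Z1 = {s1, s2, s3, s5, s6}; fixed.
Sat(EF ¬p) = {s1, s2, s3, s5, s6}
|Sat(EF ¬p)| = |{s1, s2, s3, s5, s6}| = 5.

5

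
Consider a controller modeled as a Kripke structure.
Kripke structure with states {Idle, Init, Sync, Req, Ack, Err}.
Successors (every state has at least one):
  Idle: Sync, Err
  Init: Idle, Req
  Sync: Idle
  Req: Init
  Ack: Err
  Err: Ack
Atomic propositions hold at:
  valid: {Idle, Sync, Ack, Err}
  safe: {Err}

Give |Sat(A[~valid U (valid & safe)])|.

1

Sat(~valid) = {Init, Req}
Sat(valid & safe) = {Err}
A[~valid U (valid & safe)]: least fixpoint, start Z0 = Sat((valid & safe)) = {Err}, add states in Sat(~valid) with every successor in Z. Already a fixed point.
Sat(A[~valid U (valid & safe)]) = {Err}
|Sat(A[~valid U (valid & safe)])| = |{Err}| = 1.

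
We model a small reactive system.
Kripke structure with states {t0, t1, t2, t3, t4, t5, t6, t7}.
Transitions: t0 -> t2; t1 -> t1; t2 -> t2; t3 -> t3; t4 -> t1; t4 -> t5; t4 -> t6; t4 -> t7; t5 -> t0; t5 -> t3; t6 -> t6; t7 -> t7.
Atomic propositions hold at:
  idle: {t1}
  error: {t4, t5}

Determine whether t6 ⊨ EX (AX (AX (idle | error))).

Sat(idle | error) = {t1, t4, t5}
Sat(AX (idle | error)) = {s : every successor in {t1, t4, t5}} = {t1}
Sat(AX (AX (idle | error))) = {s : every successor in {t1}} = {t1}
Sat(EX (AX (AX (idle | error)))) = {s : some successor in {t1}} = {t1, t4}
t6 ∉ Sat(EX (AX (AX (idle | error)))) = {t1, t4}, so the formula does not hold at t6.

No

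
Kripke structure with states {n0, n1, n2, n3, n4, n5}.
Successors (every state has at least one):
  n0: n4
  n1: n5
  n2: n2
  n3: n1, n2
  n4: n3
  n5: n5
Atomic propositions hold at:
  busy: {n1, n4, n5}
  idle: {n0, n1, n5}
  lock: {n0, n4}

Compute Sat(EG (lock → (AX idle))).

{n1, n2, n3, n5}

Sat(AX idle) = {s : every successor in {n0, n1, n5}} = {n1, n5}
Sat(lock → (AX idle)) = {n1, n2, n3, n5}
EG (lock → (AX idle)): greatest fixpoint, start Z0 = {n1, n2, n3, n5}, keep only states in Sat with some successor in Z. Already a fixed point.
Sat(EG (lock → (AX idle))) = {n1, n2, n3, n5}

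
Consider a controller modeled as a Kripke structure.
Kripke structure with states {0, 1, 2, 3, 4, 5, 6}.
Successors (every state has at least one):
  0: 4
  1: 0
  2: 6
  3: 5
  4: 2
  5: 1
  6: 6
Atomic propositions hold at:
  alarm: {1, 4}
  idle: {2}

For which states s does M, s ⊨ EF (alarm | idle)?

{0, 1, 2, 3, 4, 5}

Sat(alarm | idle) = {1, 2, 4}
EF (alarm | idle): least fixpoint, start Z0 = {1, 2, 4}, add states with some successor in Z. Z1 = {0, 1, 2, 4, 5}; Z2 = {0, 1, 2, 3, 4, 5}; fixed.
Sat(EF (alarm | idle)) = {0, 1, 2, 3, 4, 5}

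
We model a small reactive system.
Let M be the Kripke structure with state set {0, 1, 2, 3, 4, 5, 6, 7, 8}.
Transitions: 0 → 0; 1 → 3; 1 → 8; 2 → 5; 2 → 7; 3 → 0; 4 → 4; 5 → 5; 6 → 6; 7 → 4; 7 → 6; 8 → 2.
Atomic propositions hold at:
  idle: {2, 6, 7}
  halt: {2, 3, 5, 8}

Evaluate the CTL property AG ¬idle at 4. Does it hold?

Yes

Sat(¬idle) = {0, 1, 3, 4, 5, 8}
AG ¬idle: greatest fixpoint, start Z0 = {0, 1, 3, 4, 5, 8}, keep only states in Sat with every successor in Z. Z1 = {0, 1, 3, 4, 5}; Z2 = {0, 3, 4, 5}; fixed.
Sat(AG ¬idle) = {0, 3, 4, 5}
4 ∈ Sat(AG ¬idle) = {0, 3, 4, 5}, so the formula holds at 4.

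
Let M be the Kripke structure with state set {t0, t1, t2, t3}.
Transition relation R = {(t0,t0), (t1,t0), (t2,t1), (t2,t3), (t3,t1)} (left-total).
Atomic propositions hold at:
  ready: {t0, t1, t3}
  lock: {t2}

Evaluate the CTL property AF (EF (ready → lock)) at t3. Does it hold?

Sat(ready → lock) = {t2}
EF (ready → lock): least fixpoint, start Z0 = {t2}, add states with some successor in Z. Already a fixed point.
Sat(EF (ready → lock)) = {t2}
AF (EF (ready → lock)): least fixpoint, start Z0 = {t2}, add states with every successor in Z. Already a fixed point.
Sat(AF (EF (ready → lock))) = {t2}
t3 ∉ Sat(AF (EF (ready → lock))) = {t2}, so the formula does not hold at t3.

No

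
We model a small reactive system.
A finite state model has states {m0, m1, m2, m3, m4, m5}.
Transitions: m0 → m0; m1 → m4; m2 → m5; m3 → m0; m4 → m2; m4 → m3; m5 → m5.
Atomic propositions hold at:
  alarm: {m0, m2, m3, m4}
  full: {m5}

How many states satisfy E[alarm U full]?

E[alarm U full]: least fixpoint, start Z0 = Sat(full) = {m5}, add states in Sat(alarm) with some successor in Z. Z1 = {m2, m5}; Z2 = {m2, m4, m5}; fixed.
Sat(E[alarm U full]) = {m2, m4, m5}
|Sat(E[alarm U full])| = |{m2, m4, m5}| = 3.

3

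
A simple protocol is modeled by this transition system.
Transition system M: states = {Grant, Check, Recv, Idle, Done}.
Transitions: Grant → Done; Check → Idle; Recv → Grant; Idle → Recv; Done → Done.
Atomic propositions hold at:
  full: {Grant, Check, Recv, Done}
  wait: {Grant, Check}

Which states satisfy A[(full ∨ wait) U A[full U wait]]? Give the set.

Sat(full ∨ wait) = {Grant, Check, Recv, Done}
A[full U wait]: least fixpoint, start Z0 = Sat(wait) = {Grant, Check}, add states in Sat(full) with every successor in Z. Z1 = {Grant, Check, Recv}; fixed.
Sat(A[full U wait]) = {Grant, Check, Recv}
A[(full ∨ wait) U A[full U wait]]: least fixpoint, start Z0 = Sat(A[full U wait]) = {Grant, Check, Recv}, add states in Sat(full ∨ wait) with every successor in Z. Already a fixed point.
Sat(A[(full ∨ wait) U A[full U wait]]) = {Grant, Check, Recv}

{Grant, Check, Recv}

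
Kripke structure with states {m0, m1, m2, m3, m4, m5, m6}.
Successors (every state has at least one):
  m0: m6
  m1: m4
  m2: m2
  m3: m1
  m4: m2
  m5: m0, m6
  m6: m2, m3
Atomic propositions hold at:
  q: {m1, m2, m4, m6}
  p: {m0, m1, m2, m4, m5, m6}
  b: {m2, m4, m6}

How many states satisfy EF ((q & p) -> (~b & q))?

5

Sat(q & p) = {m1, m2, m4, m6}
Sat(~b) = {m0, m1, m3, m5}
Sat(~b & q) = {m1}
Sat((q & p) -> (~b & q)) = {m0, m1, m3, m5}
EF ((q & p) -> (~b & q)): least fixpoint, start Z0 = {m0, m1, m3, m5}, add states with some successor in Z. Z1 = {m0, m1, m3, m5, m6}; fixed.
Sat(EF ((q & p) -> (~b & q))) = {m0, m1, m3, m5, m6}
|Sat(EF ((q & p) -> (~b & q)))| = |{m0, m1, m3, m5, m6}| = 5.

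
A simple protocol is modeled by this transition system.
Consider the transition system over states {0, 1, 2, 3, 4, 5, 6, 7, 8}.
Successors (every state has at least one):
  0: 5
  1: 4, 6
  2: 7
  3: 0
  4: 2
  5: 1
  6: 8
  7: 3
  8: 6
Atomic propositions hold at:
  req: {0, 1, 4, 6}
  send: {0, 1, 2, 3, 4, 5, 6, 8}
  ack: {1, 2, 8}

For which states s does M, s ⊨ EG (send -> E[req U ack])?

{1, 6, 8}

E[req U ack]: least fixpoint, start Z0 = Sat(ack) = {1, 2, 8}, add states in Sat(req) with some successor in Z. Z1 = {1, 2, 4, 6, 8}; fixed.
Sat(E[req U ack]) = {1, 2, 4, 6, 8}
Sat(send -> E[req U ack]) = {1, 2, 4, 6, 7, 8}
EG (send -> E[req U ack]): greatest fixpoint, start Z0 = {1, 2, 4, 6, 7, 8}, keep only states in Sat with some successor in Z. Z1 = {1, 2, 4, 6, 8}; Z2 = {1, 4, 6, 8}; Z3 = {1, 6, 8}; fixed.
Sat(EG (send -> E[req U ack])) = {1, 6, 8}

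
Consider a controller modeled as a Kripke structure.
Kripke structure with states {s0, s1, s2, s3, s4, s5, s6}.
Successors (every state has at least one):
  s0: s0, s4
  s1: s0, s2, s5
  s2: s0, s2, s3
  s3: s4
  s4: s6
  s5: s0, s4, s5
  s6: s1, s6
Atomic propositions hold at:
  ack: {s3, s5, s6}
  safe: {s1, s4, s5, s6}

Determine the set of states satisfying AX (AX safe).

{s3, s4}

Sat(AX safe) = {s : every successor in {s1, s4, s5, s6}} = {s3, s4, s6}
Sat(AX (AX safe)) = {s : every successor in {s3, s4, s6}} = {s3, s4}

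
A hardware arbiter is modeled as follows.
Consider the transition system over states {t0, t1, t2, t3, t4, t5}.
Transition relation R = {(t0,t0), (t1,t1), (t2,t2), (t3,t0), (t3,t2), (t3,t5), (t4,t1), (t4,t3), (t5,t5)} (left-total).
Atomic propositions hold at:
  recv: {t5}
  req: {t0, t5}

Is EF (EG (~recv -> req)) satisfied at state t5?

Yes

Sat(~recv) = {t0, t1, t2, t3, t4}
Sat(~recv -> req) = {t0, t5}
EG (~recv -> req): greatest fixpoint, start Z0 = {t0, t5}, keep only states in Sat with some successor in Z. Already a fixed point.
Sat(EG (~recv -> req)) = {t0, t5}
EF (EG (~recv -> req)): least fixpoint, start Z0 = {t0, t5}, add states with some successor in Z. Z1 = {t0, t3, t5}; Z2 = {t0, t3, t4, t5}; fixed.
Sat(EF (EG (~recv -> req))) = {t0, t3, t4, t5}
t5 ∈ Sat(EF (EG (~recv -> req))) = {t0, t3, t4, t5}, so the formula holds at t5.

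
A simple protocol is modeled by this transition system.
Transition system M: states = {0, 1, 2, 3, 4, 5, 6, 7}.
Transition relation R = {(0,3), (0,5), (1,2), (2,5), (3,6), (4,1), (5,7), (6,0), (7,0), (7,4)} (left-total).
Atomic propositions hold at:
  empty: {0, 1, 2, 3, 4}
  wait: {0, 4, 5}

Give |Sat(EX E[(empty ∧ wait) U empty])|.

5

Sat(empty ∧ wait) = {0, 4}
E[(empty ∧ wait) U empty]: least fixpoint, start Z0 = Sat(empty) = {0, 1, 2, 3, 4}, add states in Sat(empty ∧ wait) with some successor in Z. Already a fixed point.
Sat(E[(empty ∧ wait) U empty]) = {0, 1, 2, 3, 4}
Sat(EX E[(empty ∧ wait) U empty]) = {s : some successor in {0, 1, 2, 3, 4}} = {0, 1, 4, 6, 7}
|Sat(EX E[(empty ∧ wait) U empty])| = |{0, 1, 4, 6, 7}| = 5.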